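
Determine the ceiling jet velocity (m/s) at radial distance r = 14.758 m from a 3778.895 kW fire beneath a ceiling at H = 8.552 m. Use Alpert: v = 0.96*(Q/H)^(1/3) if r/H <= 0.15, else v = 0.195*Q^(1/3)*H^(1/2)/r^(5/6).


r/H = 14.758 / 8.552 = 1.7257
r/H > 0.15, so v = 0.195*Q^(1/3)*H^(1/2)/r^(5/6)
Q^(1/3) = 15.576
H^(1/2) = 2.9244
r^(5/6) = 9.4230
v = 0.195 * 15.576 * 2.9244 / 9.4230 = 0.94261 m/s

0.94261 m/s


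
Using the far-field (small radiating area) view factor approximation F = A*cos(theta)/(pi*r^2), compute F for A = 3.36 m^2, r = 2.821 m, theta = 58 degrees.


cos(58 deg) = 0.52992
pi*r^2 = 25.001
F = 3.36 * 0.52992 / 25.001 = 0.071219

0.071219


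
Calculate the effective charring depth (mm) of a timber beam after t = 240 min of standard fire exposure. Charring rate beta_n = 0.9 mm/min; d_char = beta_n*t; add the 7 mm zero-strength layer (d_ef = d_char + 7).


d_char = 0.9 * 240 = 216 mm
d_ef = 216 + 1.0*7 = 223 mm

223 mm


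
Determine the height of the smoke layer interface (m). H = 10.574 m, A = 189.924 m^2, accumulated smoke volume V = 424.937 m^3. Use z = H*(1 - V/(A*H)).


V/(A*H) = 0.21159
1 - 0.21159 = 0.78841
z = 10.574 * 0.78841 = 8.3366 m

8.3366 m


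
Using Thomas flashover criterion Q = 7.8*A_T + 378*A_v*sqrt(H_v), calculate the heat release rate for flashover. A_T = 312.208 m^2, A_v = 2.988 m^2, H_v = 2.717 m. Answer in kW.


7.8*A_T = 2435.2
sqrt(H_v) = 1.6483
378*A_v*sqrt(H_v) = 1861.7
Q = 2435.2 + 1861.7 = 4297.0 kW

4297.0 kW


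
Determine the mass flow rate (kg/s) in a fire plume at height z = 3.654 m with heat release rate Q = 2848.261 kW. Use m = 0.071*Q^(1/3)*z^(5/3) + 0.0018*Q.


Q^(1/3) = 14.175
z^(5/3) = 8.6686
First term = 0.071 * 14.175 * 8.6686 = 8.7243
Second term = 0.0018 * 2848.261 = 5.1269
m = 13.851 kg/s

13.851 kg/s


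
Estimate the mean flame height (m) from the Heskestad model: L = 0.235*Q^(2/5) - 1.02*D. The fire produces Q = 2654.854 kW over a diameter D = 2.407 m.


Q^(2/5) = 23.422
0.235 * Q^(2/5) = 5.5041
1.02 * D = 2.4551
L = 3.0489 m

3.0489 m


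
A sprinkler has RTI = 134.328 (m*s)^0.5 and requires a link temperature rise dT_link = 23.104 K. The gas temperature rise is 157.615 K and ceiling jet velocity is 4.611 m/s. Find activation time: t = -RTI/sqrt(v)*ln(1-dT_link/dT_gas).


dT_link/dT_gas = 0.14659
ln(1 - 0.14659) = -0.15851
t = -134.328 / sqrt(4.611) * -0.15851 = 9.9157 s

9.9157 s


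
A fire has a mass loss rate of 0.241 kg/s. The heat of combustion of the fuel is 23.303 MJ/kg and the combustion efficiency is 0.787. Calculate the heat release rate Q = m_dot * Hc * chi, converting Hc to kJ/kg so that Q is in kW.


Hc = 23.303 MJ/kg = 23.303 * 1000 kJ/kg = 23303 kJ/kg
Q = 0.241 kg/s * 23303 kJ/kg * 0.787 = 4419.8 kW

4419.8 kW


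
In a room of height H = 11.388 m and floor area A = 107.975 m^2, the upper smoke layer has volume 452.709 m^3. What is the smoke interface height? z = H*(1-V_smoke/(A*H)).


V/(A*H) = 0.36817
1 - 0.36817 = 0.63183
z = 11.388 * 0.63183 = 7.1953 m

7.1953 m


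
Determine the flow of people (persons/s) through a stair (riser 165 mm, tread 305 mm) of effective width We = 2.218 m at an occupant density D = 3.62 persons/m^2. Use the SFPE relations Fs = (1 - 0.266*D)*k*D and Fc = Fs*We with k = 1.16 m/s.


1 - 0.266*D = 1 - 0.266*3.62 = 0.037080
Fs = 0.037080 * 1.16 * 3.62 = 0.15571 persons/(s*m)
Fc = 0.15571 * 2.218 = 0.34536 persons/s

0.34536 persons/s


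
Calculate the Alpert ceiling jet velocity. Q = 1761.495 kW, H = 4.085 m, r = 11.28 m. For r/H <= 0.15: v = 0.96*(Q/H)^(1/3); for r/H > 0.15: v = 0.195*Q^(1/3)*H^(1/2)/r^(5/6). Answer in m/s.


r/H = 11.28 / 4.085 = 2.7613
r/H > 0.15, so v = 0.195*Q^(1/3)*H^(1/2)/r^(5/6)
Q^(1/3) = 12.077
H^(1/2) = 2.0211
r^(5/6) = 7.5322
v = 0.195 * 12.077 * 2.0211 / 7.5322 = 0.63193 m/s

0.63193 m/s


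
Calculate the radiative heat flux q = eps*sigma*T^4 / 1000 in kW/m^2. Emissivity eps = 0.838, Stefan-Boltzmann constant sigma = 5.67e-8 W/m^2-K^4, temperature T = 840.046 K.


T^4 = 4.9798e+11
q = 0.838 * 5.67e-8 * 4.9798e+11 / 1000 = 23.661 kW/m^2

23.661 kW/m^2


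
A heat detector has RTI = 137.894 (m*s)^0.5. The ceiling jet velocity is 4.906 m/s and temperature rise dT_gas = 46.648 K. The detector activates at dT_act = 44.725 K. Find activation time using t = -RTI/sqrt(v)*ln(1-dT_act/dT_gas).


dT_act/dT_gas = 0.95878
ln(1 - 0.95878) = -3.1887
t = -137.894 / sqrt(4.906) * -3.1887 = 198.52 s

198.52 s


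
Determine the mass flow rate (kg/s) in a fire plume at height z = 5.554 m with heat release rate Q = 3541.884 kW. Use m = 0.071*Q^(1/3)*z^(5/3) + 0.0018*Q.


Q^(1/3) = 15.243
z^(5/3) = 17.418
First term = 0.071 * 15.243 * 17.418 = 18.852
Second term = 0.0018 * 3541.884 = 6.3754
m = 25.227 kg/s

25.227 kg/s


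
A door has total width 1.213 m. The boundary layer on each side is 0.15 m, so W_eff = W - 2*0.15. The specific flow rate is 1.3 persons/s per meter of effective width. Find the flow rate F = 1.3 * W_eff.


W_eff = 1.213 - 0.30 = 0.913 m
F = 1.3 * 0.913 = 1.1869 persons/s

1.1869 persons/s


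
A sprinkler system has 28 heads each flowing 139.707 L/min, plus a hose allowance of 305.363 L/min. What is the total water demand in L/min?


Sprinkler demand = 28 * 139.707 = 3911.796 L/min
Total = 3911.796 + 305.363 = 4217.159 L/min

4217.159 L/min


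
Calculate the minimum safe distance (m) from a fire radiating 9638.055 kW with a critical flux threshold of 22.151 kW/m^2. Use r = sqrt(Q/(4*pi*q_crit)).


4*pi*q_crit = 278.36
Q/(4*pi*q_crit) = 34.625
r = sqrt(34.625) = 5.8843 m

5.8843 m


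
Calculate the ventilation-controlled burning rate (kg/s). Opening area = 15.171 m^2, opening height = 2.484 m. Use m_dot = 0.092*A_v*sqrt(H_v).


sqrt(H_v) = 1.5761
m_dot = 0.092 * 15.171 * 1.5761 = 2.1998 kg/s

2.1998 kg/s


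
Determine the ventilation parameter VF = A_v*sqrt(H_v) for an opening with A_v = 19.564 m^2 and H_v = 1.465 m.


sqrt(H_v) = 1.2104
VF = 19.564 * 1.2104 = 23.680 m^(5/2)

23.680 m^(5/2)


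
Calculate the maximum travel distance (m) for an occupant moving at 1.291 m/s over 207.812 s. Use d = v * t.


d = 1.291 * 207.812 = 268.29 m

268.29 m


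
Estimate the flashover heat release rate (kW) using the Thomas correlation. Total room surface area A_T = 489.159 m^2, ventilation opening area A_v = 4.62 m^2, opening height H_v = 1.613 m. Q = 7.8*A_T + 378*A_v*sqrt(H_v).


7.8*A_T = 3815.4
sqrt(H_v) = 1.2700
378*A_v*sqrt(H_v) = 2217.9
Q = 3815.4 + 2217.9 = 6033.4 kW

6033.4 kW


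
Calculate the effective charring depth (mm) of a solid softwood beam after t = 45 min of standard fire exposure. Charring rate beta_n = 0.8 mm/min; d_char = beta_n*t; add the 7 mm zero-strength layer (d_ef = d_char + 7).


d_char = 0.8 * 45 = 36 mm
d_ef = 36 + 1.0*7 = 43 mm

43 mm


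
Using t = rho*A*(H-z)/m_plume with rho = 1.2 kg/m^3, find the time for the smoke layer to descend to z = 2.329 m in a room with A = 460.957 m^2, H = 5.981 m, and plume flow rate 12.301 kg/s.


H - z = 3.652 m
t = 1.2 * 460.957 * 3.652 / 12.301 = 164.22 s

164.22 s


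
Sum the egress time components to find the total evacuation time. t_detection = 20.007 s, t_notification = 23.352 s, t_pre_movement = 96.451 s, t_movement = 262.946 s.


Total = 20.007 + 23.352 + 96.451 + 262.946 = 402.756 s

402.756 s


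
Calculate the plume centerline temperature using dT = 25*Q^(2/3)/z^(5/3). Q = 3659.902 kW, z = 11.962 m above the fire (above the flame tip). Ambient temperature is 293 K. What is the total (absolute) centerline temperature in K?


Q^(2/3) = 237.49
z^(5/3) = 62.566
dT = 25 * 237.49 / 62.566 = 94.896 K
T = 293 + 94.896 = 387.90 K

387.90 K


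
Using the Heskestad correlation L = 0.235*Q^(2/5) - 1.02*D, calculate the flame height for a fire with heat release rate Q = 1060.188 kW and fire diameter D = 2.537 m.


Q^(2/5) = 16.224
0.235 * Q^(2/5) = 3.8126
1.02 * D = 2.5877
L = 1.2249 m

1.2249 m


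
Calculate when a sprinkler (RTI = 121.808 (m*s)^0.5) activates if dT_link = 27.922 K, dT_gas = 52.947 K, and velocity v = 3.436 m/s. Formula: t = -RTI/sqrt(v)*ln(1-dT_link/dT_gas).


dT_link/dT_gas = 0.52736
ln(1 - 0.52736) = -0.74942
t = -121.808 / sqrt(3.436) * -0.74942 = 49.246 s

49.246 s


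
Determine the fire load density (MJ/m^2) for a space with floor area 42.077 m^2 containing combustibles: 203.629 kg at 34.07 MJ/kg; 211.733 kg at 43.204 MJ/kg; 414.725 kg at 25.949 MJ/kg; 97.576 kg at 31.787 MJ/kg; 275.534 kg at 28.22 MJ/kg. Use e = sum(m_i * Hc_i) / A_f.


Total energy = 203.629*34.07 + 211.733*43.204 + 414.725*25.949 + 97.576*31.787 + 275.534*28.22
= 6937.640 + 9147.713 + 10761.70 + 3101.648 + 7775.569
= 37724.27 MJ
e = 37724.27 / 42.077 = 896.55 MJ/m^2

896.55 MJ/m^2


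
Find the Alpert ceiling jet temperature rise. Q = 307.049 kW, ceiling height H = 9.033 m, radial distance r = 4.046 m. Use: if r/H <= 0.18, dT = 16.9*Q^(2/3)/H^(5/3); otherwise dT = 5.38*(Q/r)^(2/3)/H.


r/H = 4.046 / 9.033 = 0.44791
r/H > 0.18, so dT = 5.38*(Q/r)^(2/3)/H
Q/r = 75.890
(Q/r)^(2/3) = 17.925
dT = 5.38 * 17.925 / 9.033 = 10.676 K

10.676 K


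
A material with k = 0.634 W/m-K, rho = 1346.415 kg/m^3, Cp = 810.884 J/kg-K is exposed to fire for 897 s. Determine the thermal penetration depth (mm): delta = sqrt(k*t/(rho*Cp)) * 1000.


alpha = 0.634 / (1346.415 * 810.884) = 5.8070e-07 m^2/s
alpha * t = 0.00052089
delta = sqrt(0.00052089) * 1000 = 22.823 mm

22.823 mm


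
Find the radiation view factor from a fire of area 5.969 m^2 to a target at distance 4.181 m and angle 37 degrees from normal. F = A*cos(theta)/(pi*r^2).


cos(37 deg) = 0.79864
pi*r^2 = 54.917
F = 5.969 * 0.79864 / 54.917 = 0.086804

0.086804


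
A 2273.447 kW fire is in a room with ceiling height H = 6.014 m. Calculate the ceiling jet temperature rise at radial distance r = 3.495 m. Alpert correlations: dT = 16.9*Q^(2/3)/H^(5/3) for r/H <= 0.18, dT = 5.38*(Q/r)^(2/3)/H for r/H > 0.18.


r/H = 3.495 / 6.014 = 0.58114
r/H > 0.18, so dT = 5.38*(Q/r)^(2/3)/H
Q/r = 650.49
(Q/r)^(2/3) = 75.074
dT = 5.38 * 75.074 / 6.014 = 67.160 K

67.160 K


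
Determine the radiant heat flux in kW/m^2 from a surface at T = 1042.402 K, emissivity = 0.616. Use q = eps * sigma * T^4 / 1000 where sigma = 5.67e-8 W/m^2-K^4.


T^4 = 1.1807e+12
q = 0.616 * 5.67e-8 * 1.1807e+12 / 1000 = 41.239 kW/m^2

41.239 kW/m^2


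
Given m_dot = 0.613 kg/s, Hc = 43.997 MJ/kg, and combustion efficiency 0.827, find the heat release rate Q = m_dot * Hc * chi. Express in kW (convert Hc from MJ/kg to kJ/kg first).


Hc = 43.997 MJ/kg = 43.997 * 1000 kJ/kg = 43997 kJ/kg
Q = 0.613 kg/s * 43997 kJ/kg * 0.827 = 22304 kW

22304 kW


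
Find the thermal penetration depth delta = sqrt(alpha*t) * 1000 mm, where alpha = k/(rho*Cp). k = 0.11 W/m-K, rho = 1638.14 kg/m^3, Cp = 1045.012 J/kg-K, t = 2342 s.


alpha = 0.11 / (1638.14 * 1045.012) = 6.4257e-08 m^2/s
alpha * t = 0.00015049
delta = sqrt(0.00015049) * 1000 = 12.267 mm

12.267 mm


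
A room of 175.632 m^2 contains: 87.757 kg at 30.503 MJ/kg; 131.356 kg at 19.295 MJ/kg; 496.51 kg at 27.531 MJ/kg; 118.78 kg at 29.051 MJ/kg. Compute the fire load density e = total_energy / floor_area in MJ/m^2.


Total energy = 87.757*30.503 + 131.356*19.295 + 496.51*27.531 + 118.78*29.051
= 2676.852 + 2534.514 + 13669.42 + 3450.678
= 22331.46 MJ
e = 22331.46 / 175.632 = 127.15 MJ/m^2

127.15 MJ/m^2


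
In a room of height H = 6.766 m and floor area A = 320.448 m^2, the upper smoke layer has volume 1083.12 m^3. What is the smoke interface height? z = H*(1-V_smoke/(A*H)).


V/(A*H) = 0.49956
1 - 0.49956 = 0.50044
z = 6.766 * 0.50044 = 3.3860 m

3.3860 m


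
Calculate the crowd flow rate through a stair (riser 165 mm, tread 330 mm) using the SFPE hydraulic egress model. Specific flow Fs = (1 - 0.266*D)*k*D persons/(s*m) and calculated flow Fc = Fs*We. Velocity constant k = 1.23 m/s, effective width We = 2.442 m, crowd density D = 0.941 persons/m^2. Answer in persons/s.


1 - 0.266*D = 1 - 0.266*0.941 = 0.74969
Fs = 0.74969 * 1.23 * 0.941 = 0.86772 persons/(s*m)
Fc = 0.86772 * 2.442 = 2.1190 persons/s

2.1190 persons/s


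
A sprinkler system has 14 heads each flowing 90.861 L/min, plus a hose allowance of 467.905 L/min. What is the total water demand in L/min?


Sprinkler demand = 14 * 90.861 = 1272.054 L/min
Total = 1272.054 + 467.905 = 1739.959 L/min

1739.959 L/min


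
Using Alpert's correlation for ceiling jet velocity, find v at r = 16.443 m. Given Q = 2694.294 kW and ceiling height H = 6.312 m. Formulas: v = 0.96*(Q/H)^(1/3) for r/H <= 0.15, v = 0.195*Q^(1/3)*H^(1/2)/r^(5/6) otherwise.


r/H = 16.443 / 6.312 = 2.6050
r/H > 0.15, so v = 0.195*Q^(1/3)*H^(1/2)/r^(5/6)
Q^(1/3) = 13.915
H^(1/2) = 2.5124
r^(5/6) = 10.311
v = 0.195 * 13.915 * 2.5124 / 10.311 = 0.66112 m/s

0.66112 m/s


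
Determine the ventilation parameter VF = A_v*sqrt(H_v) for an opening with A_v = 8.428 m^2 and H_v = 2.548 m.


sqrt(H_v) = 1.5962
VF = 8.428 * 1.5962 = 13.453 m^(5/2)

13.453 m^(5/2)


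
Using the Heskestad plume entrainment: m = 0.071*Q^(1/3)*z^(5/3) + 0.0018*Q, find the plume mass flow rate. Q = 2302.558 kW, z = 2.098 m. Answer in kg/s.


Q^(1/3) = 13.205
z^(5/3) = 3.4383
First term = 0.071 * 13.205 * 3.4383 = 3.2236
Second term = 0.0018 * 2302.558 = 4.1446
m = 7.3682 kg/s

7.3682 kg/s


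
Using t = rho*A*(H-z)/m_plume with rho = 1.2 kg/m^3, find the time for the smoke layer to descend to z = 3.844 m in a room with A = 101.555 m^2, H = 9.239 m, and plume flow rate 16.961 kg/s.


H - z = 5.395 m
t = 1.2 * 101.555 * 5.395 / 16.961 = 38.763 s

38.763 s


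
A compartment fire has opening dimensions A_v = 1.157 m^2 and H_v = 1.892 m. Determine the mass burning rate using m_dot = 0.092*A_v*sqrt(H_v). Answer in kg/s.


sqrt(H_v) = 1.3755
m_dot = 0.092 * 1.157 * 1.3755 = 0.14641 kg/s

0.14641 kg/s


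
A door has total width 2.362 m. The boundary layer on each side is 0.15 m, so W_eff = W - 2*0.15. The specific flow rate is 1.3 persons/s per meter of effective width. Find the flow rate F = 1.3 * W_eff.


W_eff = 2.362 - 0.30 = 2.062 m
F = 1.3 * 2.062 = 2.6806 persons/s

2.6806 persons/s


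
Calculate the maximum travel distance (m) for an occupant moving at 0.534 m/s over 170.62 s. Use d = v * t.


d = 0.534 * 170.62 = 91.111 m

91.111 m


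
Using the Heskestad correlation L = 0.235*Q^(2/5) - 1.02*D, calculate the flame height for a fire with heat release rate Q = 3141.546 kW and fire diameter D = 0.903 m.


Q^(2/5) = 25.053
0.235 * Q^(2/5) = 5.8874
1.02 * D = 0.92106
L = 4.9664 m

4.9664 m


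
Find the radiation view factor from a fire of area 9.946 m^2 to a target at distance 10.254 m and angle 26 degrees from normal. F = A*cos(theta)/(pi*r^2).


cos(26 deg) = 0.89879
pi*r^2 = 330.32
F = 9.946 * 0.89879 / 330.32 = 0.027063

0.027063


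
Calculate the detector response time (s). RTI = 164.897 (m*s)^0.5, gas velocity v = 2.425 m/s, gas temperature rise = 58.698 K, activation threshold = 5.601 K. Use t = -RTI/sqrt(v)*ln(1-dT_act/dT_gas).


dT_act/dT_gas = 0.095421
ln(1 - 0.095421) = -0.10029
t = -164.897 / sqrt(2.425) * -0.10029 = 10.619 s

10.619 s


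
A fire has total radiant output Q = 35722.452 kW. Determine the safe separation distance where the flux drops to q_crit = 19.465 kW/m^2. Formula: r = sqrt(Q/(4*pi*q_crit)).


4*pi*q_crit = 244.60
Q/(4*pi*q_crit) = 146.04
r = sqrt(146.04) = 12.085 m

12.085 m


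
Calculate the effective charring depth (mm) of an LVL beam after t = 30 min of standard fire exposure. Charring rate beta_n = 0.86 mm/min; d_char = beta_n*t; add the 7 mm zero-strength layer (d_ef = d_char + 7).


d_char = 0.86 * 30 = 25.8 mm
d_ef = 25.8 + 1.0*7 = 32.8 mm

32.8 mm


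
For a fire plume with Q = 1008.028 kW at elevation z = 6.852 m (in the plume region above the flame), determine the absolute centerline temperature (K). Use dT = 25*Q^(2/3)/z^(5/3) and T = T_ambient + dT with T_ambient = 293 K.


Q^(2/3) = 100.53
z^(5/3) = 24.719
dT = 25 * 100.53 / 24.719 = 101.68 K
T = 293 + 101.68 = 394.68 K

394.68 K


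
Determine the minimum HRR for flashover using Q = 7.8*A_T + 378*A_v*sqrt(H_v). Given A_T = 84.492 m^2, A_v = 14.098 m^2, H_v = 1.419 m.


7.8*A_T = 659.04
sqrt(H_v) = 1.1912
378*A_v*sqrt(H_v) = 6348.1
Q = 659.04 + 6348.1 = 7007.1 kW

7007.1 kW


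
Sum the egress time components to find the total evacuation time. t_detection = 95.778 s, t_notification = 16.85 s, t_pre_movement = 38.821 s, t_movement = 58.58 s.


Total = 95.778 + 16.85 + 38.821 + 58.58 = 210.029 s

210.029 s


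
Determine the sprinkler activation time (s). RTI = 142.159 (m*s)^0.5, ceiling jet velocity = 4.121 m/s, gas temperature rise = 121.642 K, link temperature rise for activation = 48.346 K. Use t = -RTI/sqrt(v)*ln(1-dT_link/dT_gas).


dT_link/dT_gas = 0.39744
ln(1 - 0.39744) = -0.50658
t = -142.159 / sqrt(4.121) * -0.50658 = 35.475 s

35.475 s


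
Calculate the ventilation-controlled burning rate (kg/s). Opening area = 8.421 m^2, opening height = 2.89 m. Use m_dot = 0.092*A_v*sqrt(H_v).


sqrt(H_v) = 1.7
m_dot = 0.092 * 8.421 * 1.7 = 1.3170 kg/s

1.3170 kg/s


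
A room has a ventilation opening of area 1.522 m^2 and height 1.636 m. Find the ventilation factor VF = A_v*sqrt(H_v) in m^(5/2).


sqrt(H_v) = 1.2791
VF = 1.522 * 1.2791 = 1.9467 m^(5/2)

1.9467 m^(5/2)


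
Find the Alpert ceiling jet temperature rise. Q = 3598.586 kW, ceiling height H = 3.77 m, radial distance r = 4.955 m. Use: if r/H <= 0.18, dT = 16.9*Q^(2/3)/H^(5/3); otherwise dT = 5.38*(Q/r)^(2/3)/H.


r/H = 4.955 / 3.77 = 1.3143
r/H > 0.18, so dT = 5.38*(Q/r)^(2/3)/H
Q/r = 726.25
(Q/r)^(2/3) = 80.796
dT = 5.38 * 80.796 / 3.77 = 115.30 K

115.30 K


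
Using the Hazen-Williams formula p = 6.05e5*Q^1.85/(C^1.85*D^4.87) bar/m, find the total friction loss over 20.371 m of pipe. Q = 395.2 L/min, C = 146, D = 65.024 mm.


Q^1.85 = 63696
C^1.85 = 10094
D^4.87 = 6.7557e+08
p/m = 0.0056513 bar/m
p_total = 0.0056513 * 20.371 = 0.11512 bar

0.11512 bar


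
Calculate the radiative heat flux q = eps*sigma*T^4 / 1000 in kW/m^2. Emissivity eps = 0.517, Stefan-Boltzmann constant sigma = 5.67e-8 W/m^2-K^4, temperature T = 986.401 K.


T^4 = 9.4670e+11
q = 0.517 * 5.67e-8 * 9.4670e+11 / 1000 = 27.752 kW/m^2

27.752 kW/m^2


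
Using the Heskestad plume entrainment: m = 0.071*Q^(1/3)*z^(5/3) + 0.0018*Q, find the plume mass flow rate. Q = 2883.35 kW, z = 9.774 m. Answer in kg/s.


Q^(1/3) = 14.233
z^(5/3) = 44.681
First term = 0.071 * 14.233 * 44.681 = 45.152
Second term = 0.0018 * 2883.35 = 5.1900
m = 50.342 kg/s

50.342 kg/s


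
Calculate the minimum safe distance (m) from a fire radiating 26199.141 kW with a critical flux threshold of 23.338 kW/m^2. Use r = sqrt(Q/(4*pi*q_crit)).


4*pi*q_crit = 293.27
Q/(4*pi*q_crit) = 89.333
r = sqrt(89.333) = 9.4516 m

9.4516 m


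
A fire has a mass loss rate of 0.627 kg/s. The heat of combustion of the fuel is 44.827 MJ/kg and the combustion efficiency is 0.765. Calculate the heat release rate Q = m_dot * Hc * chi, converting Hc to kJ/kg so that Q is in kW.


Hc = 44.827 MJ/kg = 44.827 * 1000 kJ/kg = 44827 kJ/kg
Q = 0.627 kg/s * 44827 kJ/kg * 0.765 = 21501 kW

21501 kW


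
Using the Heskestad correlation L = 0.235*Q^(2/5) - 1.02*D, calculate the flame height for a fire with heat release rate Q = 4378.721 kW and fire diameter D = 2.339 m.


Q^(2/5) = 28.611
0.235 * Q^(2/5) = 6.7237
1.02 * D = 2.3858
L = 4.3379 m

4.3379 m


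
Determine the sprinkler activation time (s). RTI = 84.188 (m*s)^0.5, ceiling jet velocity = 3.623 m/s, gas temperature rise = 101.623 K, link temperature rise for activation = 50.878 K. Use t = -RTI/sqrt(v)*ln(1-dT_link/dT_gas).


dT_link/dT_gas = 0.50065
ln(1 - 0.50065) = -0.69446
t = -84.188 / sqrt(3.623) * -0.69446 = 30.716 s

30.716 s


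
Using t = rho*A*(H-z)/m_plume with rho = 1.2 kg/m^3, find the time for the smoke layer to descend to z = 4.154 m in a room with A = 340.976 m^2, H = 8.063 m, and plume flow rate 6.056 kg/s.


H - z = 3.909 m
t = 1.2 * 340.976 * 3.909 / 6.056 = 264.11 s

264.11 s


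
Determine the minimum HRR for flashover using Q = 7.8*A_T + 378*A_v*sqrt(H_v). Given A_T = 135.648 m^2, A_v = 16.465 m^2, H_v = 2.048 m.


7.8*A_T = 1058.1
sqrt(H_v) = 1.4311
378*A_v*sqrt(H_v) = 8906.7
Q = 1058.1 + 8906.7 = 9964.8 kW

9964.8 kW


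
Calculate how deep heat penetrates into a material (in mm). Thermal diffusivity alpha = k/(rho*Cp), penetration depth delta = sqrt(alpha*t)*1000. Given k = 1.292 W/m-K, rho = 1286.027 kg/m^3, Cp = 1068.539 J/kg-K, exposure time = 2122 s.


alpha = 1.292 / (1286.027 * 1068.539) = 9.4020e-07 m^2/s
alpha * t = 0.0019951
delta = sqrt(0.0019951) * 1000 = 44.667 mm

44.667 mm


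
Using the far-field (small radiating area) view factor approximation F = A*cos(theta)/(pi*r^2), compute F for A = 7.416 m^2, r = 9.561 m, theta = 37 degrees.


cos(37 deg) = 0.79864
pi*r^2 = 287.18
F = 7.416 * 0.79864 / 287.18 = 0.020623

0.020623


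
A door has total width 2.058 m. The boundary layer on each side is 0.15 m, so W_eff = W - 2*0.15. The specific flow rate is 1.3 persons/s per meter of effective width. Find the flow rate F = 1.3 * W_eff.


W_eff = 2.058 - 0.30 = 1.758 m
F = 1.3 * 1.758 = 2.2854 persons/s

2.2854 persons/s


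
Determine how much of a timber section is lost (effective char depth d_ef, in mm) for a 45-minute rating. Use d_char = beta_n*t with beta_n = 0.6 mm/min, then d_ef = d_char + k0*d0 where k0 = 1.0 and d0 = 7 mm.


d_char = 0.6 * 45 = 27 mm
d_ef = 27 + 1.0*7 = 34 mm

34 mm


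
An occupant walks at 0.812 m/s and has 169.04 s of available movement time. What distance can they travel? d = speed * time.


d = 0.812 * 169.04 = 137.26 m

137.26 m


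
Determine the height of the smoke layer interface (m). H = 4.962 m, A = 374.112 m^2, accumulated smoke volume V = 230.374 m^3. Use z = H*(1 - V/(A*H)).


V/(A*H) = 0.12410
1 - 0.12410 = 0.87590
z = 4.962 * 0.87590 = 4.3462 m

4.3462 m


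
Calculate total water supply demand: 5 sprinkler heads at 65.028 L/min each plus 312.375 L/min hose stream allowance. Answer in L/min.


Sprinkler demand = 5 * 65.028 = 325.14 L/min
Total = 325.14 + 312.375 = 637.515 L/min

637.515 L/min


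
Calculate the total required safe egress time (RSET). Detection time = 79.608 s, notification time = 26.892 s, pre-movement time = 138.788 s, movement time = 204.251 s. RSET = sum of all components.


Total = 79.608 + 26.892 + 138.788 + 204.251 = 449.539 s

449.539 s


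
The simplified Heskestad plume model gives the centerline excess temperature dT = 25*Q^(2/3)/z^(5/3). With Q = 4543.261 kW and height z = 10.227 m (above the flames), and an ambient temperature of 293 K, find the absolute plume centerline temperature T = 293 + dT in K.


Q^(2/3) = 274.31
z^(5/3) = 48.185
dT = 25 * 274.31 / 48.185 = 142.32 K
T = 293 + 142.32 = 435.32 K

435.32 K


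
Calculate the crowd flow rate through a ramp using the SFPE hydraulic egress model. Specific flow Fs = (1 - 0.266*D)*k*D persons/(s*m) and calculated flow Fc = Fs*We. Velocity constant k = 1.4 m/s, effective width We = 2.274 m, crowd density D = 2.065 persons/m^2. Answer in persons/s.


1 - 0.266*D = 1 - 0.266*2.065 = 0.45071
Fs = 0.45071 * 1.4 * 2.065 = 1.3030 persons/(s*m)
Fc = 1.3030 * 2.274 = 2.9630 persons/s

2.9630 persons/s


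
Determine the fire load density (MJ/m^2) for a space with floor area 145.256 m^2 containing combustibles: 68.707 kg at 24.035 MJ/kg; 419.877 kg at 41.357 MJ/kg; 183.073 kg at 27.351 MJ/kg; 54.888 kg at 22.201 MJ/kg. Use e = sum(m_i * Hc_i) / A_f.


Total energy = 68.707*24.035 + 419.877*41.357 + 183.073*27.351 + 54.888*22.201
= 1651.373 + 17364.85 + 5007.230 + 1218.568
= 25242.02 MJ
e = 25242.02 / 145.256 = 173.78 MJ/m^2

173.78 MJ/m^2


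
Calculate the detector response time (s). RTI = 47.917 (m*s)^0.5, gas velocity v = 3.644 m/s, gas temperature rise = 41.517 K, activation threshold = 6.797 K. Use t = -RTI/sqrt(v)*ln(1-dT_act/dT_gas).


dT_act/dT_gas = 0.16372
ln(1 - 0.16372) = -0.17879
t = -47.917 / sqrt(3.644) * -0.17879 = 4.4878 s

4.4878 s


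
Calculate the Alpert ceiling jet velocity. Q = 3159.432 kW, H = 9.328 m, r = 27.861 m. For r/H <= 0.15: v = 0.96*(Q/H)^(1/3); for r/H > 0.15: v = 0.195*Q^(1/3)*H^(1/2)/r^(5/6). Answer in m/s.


r/H = 27.861 / 9.328 = 2.9868
r/H > 0.15, so v = 0.195*Q^(1/3)*H^(1/2)/r^(5/6)
Q^(1/3) = 14.674
H^(1/2) = 3.0542
r^(5/6) = 16.002
v = 0.195 * 14.674 * 3.0542 / 16.002 = 0.54614 m/s

0.54614 m/s


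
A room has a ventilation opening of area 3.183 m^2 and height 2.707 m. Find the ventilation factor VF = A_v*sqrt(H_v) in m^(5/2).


sqrt(H_v) = 1.6453
VF = 3.183 * 1.6453 = 5.2370 m^(5/2)

5.2370 m^(5/2)


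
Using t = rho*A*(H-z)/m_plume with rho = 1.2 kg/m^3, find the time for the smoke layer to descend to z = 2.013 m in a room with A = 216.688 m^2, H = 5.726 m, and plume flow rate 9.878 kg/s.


H - z = 3.713 m
t = 1.2 * 216.688 * 3.713 / 9.878 = 97.740 s

97.740 s


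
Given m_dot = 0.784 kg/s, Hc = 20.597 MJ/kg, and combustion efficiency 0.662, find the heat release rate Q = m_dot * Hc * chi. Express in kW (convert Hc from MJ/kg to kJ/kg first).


Hc = 20.597 MJ/kg = 20.597 * 1000 kJ/kg = 20597 kJ/kg
Q = 0.784 kg/s * 20597 kJ/kg * 0.662 = 10690 kW

10690 kW


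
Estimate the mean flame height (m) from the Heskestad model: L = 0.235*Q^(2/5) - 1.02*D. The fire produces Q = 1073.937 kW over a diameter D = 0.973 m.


Q^(2/5) = 16.308
0.235 * Q^(2/5) = 3.8323
1.02 * D = 0.99246
L = 2.8398 m

2.8398 m


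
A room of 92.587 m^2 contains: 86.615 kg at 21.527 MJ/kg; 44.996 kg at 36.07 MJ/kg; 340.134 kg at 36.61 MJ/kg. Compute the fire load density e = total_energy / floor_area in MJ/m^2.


Total energy = 86.615*21.527 + 44.996*36.07 + 340.134*36.61
= 1864.561 + 1623.006 + 12452.31
= 15939.87 MJ
e = 15939.87 / 92.587 = 172.16 MJ/m^2

172.16 MJ/m^2


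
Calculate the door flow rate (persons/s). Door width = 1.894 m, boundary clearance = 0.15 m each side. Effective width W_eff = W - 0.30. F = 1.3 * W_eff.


W_eff = 1.894 - 0.30 = 1.594 m
F = 1.3 * 1.594 = 2.0722 persons/s

2.0722 persons/s


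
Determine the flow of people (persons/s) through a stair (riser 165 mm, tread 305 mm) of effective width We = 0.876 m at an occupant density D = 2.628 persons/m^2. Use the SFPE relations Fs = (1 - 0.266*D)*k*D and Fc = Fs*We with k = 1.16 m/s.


1 - 0.266*D = 1 - 0.266*2.628 = 0.30095
Fs = 0.30095 * 1.16 * 2.628 = 0.91745 persons/(s*m)
Fc = 0.91745 * 0.876 = 0.80368 persons/s

0.80368 persons/s


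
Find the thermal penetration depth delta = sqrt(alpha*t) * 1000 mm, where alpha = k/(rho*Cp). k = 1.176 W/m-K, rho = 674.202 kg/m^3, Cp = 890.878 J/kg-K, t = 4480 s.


alpha = 1.176 / (674.202 * 890.878) = 1.9579e-06 m^2/s
alpha * t = 0.0087716
delta = sqrt(0.0087716) * 1000 = 93.657 mm

93.657 mm


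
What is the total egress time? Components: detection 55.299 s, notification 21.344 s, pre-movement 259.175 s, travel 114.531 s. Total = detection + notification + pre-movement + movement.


Total = 55.299 + 21.344 + 259.175 + 114.531 = 450.349 s

450.349 s


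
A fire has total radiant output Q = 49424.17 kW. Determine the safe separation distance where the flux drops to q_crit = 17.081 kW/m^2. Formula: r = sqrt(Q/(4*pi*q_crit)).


4*pi*q_crit = 214.65
Q/(4*pi*q_crit) = 230.26
r = sqrt(230.26) = 15.174 m

15.174 m


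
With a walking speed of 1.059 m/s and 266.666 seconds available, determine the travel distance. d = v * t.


d = 1.059 * 266.666 = 282.40 m

282.40 m


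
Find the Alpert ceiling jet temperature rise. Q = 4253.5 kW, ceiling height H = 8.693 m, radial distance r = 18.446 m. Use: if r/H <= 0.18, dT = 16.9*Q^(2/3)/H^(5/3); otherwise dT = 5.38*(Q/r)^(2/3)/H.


r/H = 18.446 / 8.693 = 2.1219
r/H > 0.18, so dT = 5.38*(Q/r)^(2/3)/H
Q/r = 230.59
(Q/r)^(2/3) = 37.604
dT = 5.38 * 37.604 / 8.693 = 23.272 K

23.272 K


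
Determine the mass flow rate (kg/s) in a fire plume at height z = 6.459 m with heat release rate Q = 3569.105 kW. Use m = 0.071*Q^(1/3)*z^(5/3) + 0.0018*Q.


Q^(1/3) = 15.282
z^(5/3) = 22.401
First term = 0.071 * 15.282 * 22.401 = 24.306
Second term = 0.0018 * 3569.105 = 6.4244
m = 30.731 kg/s

30.731 kg/s


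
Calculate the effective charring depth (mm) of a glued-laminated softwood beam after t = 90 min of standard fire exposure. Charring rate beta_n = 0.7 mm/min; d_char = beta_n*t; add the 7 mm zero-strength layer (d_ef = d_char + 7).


d_char = 0.7 * 90 = 63 mm
d_ef = 63 + 1.0*7 = 70 mm

70 mm


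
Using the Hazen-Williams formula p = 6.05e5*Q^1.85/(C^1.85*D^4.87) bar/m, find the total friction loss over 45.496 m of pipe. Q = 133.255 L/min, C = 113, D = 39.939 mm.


Q^1.85 = 8524.4
C^1.85 = 6283.4
D^4.87 = 6.2922e+07
p/m = 0.013044 bar/m
p_total = 0.013044 * 45.496 = 0.59346 bar

0.59346 bar


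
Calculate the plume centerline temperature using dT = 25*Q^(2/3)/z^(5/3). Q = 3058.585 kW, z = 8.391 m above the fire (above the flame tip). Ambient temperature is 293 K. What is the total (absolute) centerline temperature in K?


Q^(2/3) = 210.71
z^(5/3) = 34.649
dT = 25 * 210.71 / 34.649 = 152.03 K
T = 293 + 152.03 = 445.03 K

445.03 K


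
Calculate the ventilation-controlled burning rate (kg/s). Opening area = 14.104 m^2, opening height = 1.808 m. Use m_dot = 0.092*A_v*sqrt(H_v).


sqrt(H_v) = 1.3446
m_dot = 0.092 * 14.104 * 1.3446 = 1.7447 kg/s

1.7447 kg/s


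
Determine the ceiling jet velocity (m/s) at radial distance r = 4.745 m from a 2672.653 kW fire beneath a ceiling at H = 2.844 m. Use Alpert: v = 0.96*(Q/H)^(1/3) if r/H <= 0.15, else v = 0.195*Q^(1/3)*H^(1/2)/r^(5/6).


r/H = 4.745 / 2.844 = 1.6684
r/H > 0.15, so v = 0.195*Q^(1/3)*H^(1/2)/r^(5/6)
Q^(1/3) = 13.878
H^(1/2) = 1.6864
r^(5/6) = 3.6604
v = 0.195 * 13.878 * 1.6864 / 3.6604 = 1.2468 m/s

1.2468 m/s


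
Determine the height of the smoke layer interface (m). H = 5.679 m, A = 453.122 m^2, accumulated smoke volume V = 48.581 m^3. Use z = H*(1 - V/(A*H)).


V/(A*H) = 0.018879
1 - 0.018879 = 0.98112
z = 5.679 * 0.98112 = 5.5718 m

5.5718 m


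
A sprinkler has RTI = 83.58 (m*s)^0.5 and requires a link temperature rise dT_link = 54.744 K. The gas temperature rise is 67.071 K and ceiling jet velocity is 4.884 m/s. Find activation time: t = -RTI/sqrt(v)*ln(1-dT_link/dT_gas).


dT_link/dT_gas = 0.81621
ln(1 - 0.81621) = -1.6940
t = -83.58 / sqrt(4.884) * -1.6940 = 64.065 s

64.065 s


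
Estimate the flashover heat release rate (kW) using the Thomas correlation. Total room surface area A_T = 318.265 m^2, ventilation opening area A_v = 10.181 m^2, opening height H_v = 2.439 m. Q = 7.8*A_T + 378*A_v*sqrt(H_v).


7.8*A_T = 2482.467
sqrt(H_v) = 1.5617
378*A_v*sqrt(H_v) = 6010.2
Q = 2482.467 + 6010.2 = 8492.7 kW

8492.7 kW


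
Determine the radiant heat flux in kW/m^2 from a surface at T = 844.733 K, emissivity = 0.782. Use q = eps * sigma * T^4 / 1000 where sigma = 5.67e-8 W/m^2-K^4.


T^4 = 5.0919e+11
q = 0.782 * 5.67e-8 * 5.0919e+11 / 1000 = 22.577 kW/m^2

22.577 kW/m^2


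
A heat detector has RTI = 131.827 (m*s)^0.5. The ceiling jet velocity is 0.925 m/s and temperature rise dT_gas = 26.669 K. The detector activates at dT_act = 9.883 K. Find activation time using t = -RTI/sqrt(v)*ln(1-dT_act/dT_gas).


dT_act/dT_gas = 0.37058
ln(1 - 0.37058) = -0.46296
t = -131.827 / sqrt(0.925) * -0.46296 = 63.456 s

63.456 s


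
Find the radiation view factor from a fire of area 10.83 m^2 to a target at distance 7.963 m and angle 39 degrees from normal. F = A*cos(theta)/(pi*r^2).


cos(39 deg) = 0.77715
pi*r^2 = 199.21
F = 10.83 * 0.77715 / 199.21 = 0.042250

0.042250


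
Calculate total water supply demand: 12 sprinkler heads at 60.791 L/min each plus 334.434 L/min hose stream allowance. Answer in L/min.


Sprinkler demand = 12 * 60.791 = 729.492 L/min
Total = 729.492 + 334.434 = 1063.926 L/min

1063.926 L/min


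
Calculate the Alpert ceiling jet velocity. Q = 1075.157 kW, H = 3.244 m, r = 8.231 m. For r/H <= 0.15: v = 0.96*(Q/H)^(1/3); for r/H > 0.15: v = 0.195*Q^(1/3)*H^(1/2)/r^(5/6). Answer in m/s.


r/H = 8.231 / 3.244 = 2.5373
r/H > 0.15, so v = 0.195*Q^(1/3)*H^(1/2)/r^(5/6)
Q^(1/3) = 10.244
H^(1/2) = 1.8011
r^(5/6) = 5.7926
v = 0.195 * 10.244 * 1.8011 / 5.7926 = 0.62114 m/s

0.62114 m/s


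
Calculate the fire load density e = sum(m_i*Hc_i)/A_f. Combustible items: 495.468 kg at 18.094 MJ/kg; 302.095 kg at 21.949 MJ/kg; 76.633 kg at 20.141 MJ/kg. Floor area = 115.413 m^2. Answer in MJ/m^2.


Total energy = 495.468*18.094 + 302.095*21.949 + 76.633*20.141
= 8964.998 + 6630.683 + 1543.465
= 17139.15 MJ
e = 17139.15 / 115.413 = 148.50 MJ/m^2

148.50 MJ/m^2


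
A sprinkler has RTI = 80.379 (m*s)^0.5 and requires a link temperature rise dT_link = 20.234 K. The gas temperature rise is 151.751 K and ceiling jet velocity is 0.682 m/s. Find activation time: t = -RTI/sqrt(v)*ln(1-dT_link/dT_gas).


dT_link/dT_gas = 0.13334
ln(1 - 0.13334) = -0.14310
t = -80.379 / sqrt(0.682) * -0.14310 = 13.929 s

13.929 s


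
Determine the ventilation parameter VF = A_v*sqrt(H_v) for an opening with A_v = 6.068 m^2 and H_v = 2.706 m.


sqrt(H_v) = 1.6450
VF = 6.068 * 1.6450 = 9.9818 m^(5/2)

9.9818 m^(5/2)


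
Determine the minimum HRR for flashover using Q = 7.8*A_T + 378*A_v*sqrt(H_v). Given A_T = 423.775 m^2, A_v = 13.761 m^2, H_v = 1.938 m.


7.8*A_T = 3305.445
sqrt(H_v) = 1.3921
378*A_v*sqrt(H_v) = 7241.3
Q = 3305.445 + 7241.3 = 10547 kW

10547 kW


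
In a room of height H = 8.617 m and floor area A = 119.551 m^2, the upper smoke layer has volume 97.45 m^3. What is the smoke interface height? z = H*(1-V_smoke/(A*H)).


V/(A*H) = 0.094596
1 - 0.094596 = 0.90540
z = 8.617 * 0.90540 = 7.8019 m

7.8019 m


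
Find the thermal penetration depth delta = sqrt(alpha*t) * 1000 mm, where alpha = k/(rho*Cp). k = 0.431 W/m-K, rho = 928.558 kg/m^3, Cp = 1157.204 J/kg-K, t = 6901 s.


alpha = 0.431 / (928.558 * 1157.204) = 4.0111e-07 m^2/s
alpha * t = 0.0027680
delta = sqrt(0.0027680) * 1000 = 52.612 mm

52.612 mm


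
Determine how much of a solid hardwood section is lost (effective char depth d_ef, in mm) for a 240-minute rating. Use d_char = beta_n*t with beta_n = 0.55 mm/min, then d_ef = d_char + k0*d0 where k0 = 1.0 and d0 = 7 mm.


d_char = 0.55 * 240 = 132 mm
d_ef = 132 + 1.0*7 = 139 mm

139 mm


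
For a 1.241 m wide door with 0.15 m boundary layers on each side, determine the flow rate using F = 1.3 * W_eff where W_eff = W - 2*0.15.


W_eff = 1.241 - 0.30 = 0.941 m
F = 1.3 * 0.941 = 1.2233 persons/s

1.2233 persons/s


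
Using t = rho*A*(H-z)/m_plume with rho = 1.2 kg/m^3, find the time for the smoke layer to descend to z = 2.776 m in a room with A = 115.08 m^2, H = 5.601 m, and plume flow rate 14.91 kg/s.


H - z = 2.825 m
t = 1.2 * 115.08 * 2.825 / 14.91 = 26.165 s

26.165 s


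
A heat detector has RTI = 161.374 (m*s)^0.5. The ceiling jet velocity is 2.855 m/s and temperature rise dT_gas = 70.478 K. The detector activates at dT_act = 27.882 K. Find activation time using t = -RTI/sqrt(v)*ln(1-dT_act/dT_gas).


dT_act/dT_gas = 0.39561
ln(1 - 0.39561) = -0.50354
t = -161.374 / sqrt(2.855) * -0.50354 = 48.091 s

48.091 s


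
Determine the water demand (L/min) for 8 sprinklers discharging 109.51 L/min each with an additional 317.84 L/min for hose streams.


Sprinkler demand = 8 * 109.51 = 876.08 L/min
Total = 876.08 + 317.84 = 1193.92 L/min

1193.92 L/min


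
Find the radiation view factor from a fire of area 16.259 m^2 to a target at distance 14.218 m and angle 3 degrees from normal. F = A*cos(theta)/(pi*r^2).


cos(3 deg) = 0.99863
pi*r^2 = 635.08
F = 16.259 * 0.99863 / 635.08 = 0.025567

0.025567


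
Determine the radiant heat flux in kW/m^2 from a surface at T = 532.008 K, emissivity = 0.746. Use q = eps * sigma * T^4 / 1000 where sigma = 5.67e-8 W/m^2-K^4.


T^4 = 8.0107e+10
q = 0.746 * 5.67e-8 * 8.0107e+10 / 1000 = 3.3884 kW/m^2

3.3884 kW/m^2


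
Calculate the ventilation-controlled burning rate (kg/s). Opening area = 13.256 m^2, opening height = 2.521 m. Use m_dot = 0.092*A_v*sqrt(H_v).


sqrt(H_v) = 1.5878
m_dot = 0.092 * 13.256 * 1.5878 = 1.9364 kg/s

1.9364 kg/s


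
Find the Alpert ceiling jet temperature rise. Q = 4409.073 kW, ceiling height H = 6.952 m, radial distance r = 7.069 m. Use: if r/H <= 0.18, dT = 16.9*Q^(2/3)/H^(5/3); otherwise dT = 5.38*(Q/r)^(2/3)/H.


r/H = 7.069 / 6.952 = 1.0168
r/H > 0.18, so dT = 5.38*(Q/r)^(2/3)/H
Q/r = 623.72
(Q/r)^(2/3) = 73.001
dT = 5.38 * 73.001 / 6.952 = 56.494 K

56.494 K


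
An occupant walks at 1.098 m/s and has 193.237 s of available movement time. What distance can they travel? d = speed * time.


d = 1.098 * 193.237 = 212.17 m

212.17 m


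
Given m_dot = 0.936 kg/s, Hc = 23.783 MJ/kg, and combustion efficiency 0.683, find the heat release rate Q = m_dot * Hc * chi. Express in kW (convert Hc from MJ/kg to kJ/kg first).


Hc = 23.783 MJ/kg = 23.783 * 1000 kJ/kg = 23783 kJ/kg
Q = 0.936 kg/s * 23783 kJ/kg * 0.683 = 15204 kW

15204 kW


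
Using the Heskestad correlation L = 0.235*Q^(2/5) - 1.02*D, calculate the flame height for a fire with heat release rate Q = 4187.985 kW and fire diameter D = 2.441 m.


Q^(2/5) = 28.106
0.235 * Q^(2/5) = 6.6050
1.02 * D = 2.4898
L = 4.1151 m

4.1151 m


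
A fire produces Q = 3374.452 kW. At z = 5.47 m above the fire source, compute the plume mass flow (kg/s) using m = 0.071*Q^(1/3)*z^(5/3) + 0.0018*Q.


Q^(1/3) = 14.999
z^(5/3) = 16.982
First term = 0.071 * 14.999 * 16.982 = 18.084
Second term = 0.0018 * 3374.452 = 6.0740
m = 24.158 kg/s

24.158 kg/s


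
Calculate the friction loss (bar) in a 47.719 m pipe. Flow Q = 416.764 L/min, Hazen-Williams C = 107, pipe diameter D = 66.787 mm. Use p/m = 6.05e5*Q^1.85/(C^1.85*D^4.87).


Q^1.85 = 70274
C^1.85 = 5680.2
D^4.87 = 7.6957e+08
p/m = 0.0097262 bar/m
p_total = 0.0097262 * 47.719 = 0.46412 bar

0.46412 bar


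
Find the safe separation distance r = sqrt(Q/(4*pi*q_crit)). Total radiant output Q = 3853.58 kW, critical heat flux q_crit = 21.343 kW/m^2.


4*pi*q_crit = 268.20
Q/(4*pi*q_crit) = 14.368
r = sqrt(14.368) = 3.7905 m

3.7905 m


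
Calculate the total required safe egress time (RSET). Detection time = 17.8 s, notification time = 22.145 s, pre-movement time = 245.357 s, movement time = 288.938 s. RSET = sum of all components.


Total = 17.8 + 22.145 + 245.357 + 288.938 = 574.24 s

574.24 s


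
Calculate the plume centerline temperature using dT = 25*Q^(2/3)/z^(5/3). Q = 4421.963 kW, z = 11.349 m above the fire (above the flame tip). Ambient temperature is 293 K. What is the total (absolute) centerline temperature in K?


Q^(2/3) = 269.41
z^(5/3) = 57.314
dT = 25 * 269.41 / 57.314 = 117.51 K
T = 293 + 117.51 = 410.51 K

410.51 K


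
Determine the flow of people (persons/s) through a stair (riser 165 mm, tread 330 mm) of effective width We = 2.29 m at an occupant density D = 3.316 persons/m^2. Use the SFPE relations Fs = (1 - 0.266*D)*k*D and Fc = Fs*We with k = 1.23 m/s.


1 - 0.266*D = 1 - 0.266*3.316 = 0.11794
Fs = 0.11794 * 1.23 * 3.316 = 0.48106 persons/(s*m)
Fc = 0.48106 * 2.29 = 1.1016 persons/s

1.1016 persons/s


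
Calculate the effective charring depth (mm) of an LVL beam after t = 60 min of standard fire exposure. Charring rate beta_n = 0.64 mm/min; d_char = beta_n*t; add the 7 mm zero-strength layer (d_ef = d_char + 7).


d_char = 0.64 * 60 = 38.4 mm
d_ef = 38.4 + 1.0*7 = 45.4 mm

45.4 mm


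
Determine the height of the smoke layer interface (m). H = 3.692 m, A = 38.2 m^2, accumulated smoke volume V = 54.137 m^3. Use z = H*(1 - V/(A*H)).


V/(A*H) = 0.38386
1 - 0.38386 = 0.61614
z = 3.692 * 0.61614 = 2.2748 m

2.2748 m


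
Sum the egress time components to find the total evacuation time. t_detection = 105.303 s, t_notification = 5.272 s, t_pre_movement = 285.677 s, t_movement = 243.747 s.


Total = 105.303 + 5.272 + 285.677 + 243.747 = 639.999 s

639.999 s
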